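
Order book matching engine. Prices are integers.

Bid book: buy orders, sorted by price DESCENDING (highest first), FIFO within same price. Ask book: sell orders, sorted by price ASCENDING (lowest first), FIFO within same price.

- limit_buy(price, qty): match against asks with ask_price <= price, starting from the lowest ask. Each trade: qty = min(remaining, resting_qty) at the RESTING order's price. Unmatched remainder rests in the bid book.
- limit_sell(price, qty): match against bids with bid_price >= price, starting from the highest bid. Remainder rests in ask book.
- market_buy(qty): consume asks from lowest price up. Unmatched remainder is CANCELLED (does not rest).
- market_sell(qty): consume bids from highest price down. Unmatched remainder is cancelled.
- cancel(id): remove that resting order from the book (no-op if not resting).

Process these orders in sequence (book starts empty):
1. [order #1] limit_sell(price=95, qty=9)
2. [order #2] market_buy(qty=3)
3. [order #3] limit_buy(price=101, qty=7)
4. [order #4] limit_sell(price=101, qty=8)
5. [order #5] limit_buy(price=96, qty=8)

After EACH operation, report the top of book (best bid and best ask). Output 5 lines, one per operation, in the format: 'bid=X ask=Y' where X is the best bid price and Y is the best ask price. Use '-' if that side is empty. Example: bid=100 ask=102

Answer: bid=- ask=95
bid=- ask=95
bid=101 ask=-
bid=- ask=101
bid=96 ask=101

Derivation:
After op 1 [order #1] limit_sell(price=95, qty=9): fills=none; bids=[-] asks=[#1:9@95]
After op 2 [order #2] market_buy(qty=3): fills=#2x#1:3@95; bids=[-] asks=[#1:6@95]
After op 3 [order #3] limit_buy(price=101, qty=7): fills=#3x#1:6@95; bids=[#3:1@101] asks=[-]
After op 4 [order #4] limit_sell(price=101, qty=8): fills=#3x#4:1@101; bids=[-] asks=[#4:7@101]
After op 5 [order #5] limit_buy(price=96, qty=8): fills=none; bids=[#5:8@96] asks=[#4:7@101]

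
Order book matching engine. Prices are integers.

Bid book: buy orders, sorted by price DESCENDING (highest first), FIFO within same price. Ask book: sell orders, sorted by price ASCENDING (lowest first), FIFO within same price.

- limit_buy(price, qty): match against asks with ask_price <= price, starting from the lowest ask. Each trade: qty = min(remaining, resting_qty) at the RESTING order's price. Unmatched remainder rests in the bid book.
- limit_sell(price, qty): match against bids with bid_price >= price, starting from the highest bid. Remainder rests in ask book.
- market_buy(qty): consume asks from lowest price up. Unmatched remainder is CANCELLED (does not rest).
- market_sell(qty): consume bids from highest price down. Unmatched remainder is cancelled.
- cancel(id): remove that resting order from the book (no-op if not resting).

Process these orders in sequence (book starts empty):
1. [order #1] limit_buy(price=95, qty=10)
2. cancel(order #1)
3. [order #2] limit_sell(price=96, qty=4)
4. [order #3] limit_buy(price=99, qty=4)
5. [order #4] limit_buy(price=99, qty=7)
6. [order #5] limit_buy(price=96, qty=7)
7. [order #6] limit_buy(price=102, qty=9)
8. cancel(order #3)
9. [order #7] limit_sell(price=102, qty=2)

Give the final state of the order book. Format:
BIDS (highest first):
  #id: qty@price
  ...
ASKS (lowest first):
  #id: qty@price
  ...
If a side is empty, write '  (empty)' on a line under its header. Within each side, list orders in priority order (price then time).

Answer: BIDS (highest first):
  #6: 7@102
  #4: 7@99
  #5: 7@96
ASKS (lowest first):
  (empty)

Derivation:
After op 1 [order #1] limit_buy(price=95, qty=10): fills=none; bids=[#1:10@95] asks=[-]
After op 2 cancel(order #1): fills=none; bids=[-] asks=[-]
After op 3 [order #2] limit_sell(price=96, qty=4): fills=none; bids=[-] asks=[#2:4@96]
After op 4 [order #3] limit_buy(price=99, qty=4): fills=#3x#2:4@96; bids=[-] asks=[-]
After op 5 [order #4] limit_buy(price=99, qty=7): fills=none; bids=[#4:7@99] asks=[-]
After op 6 [order #5] limit_buy(price=96, qty=7): fills=none; bids=[#4:7@99 #5:7@96] asks=[-]
After op 7 [order #6] limit_buy(price=102, qty=9): fills=none; bids=[#6:9@102 #4:7@99 #5:7@96] asks=[-]
After op 8 cancel(order #3): fills=none; bids=[#6:9@102 #4:7@99 #5:7@96] asks=[-]
After op 9 [order #7] limit_sell(price=102, qty=2): fills=#6x#7:2@102; bids=[#6:7@102 #4:7@99 #5:7@96] asks=[-]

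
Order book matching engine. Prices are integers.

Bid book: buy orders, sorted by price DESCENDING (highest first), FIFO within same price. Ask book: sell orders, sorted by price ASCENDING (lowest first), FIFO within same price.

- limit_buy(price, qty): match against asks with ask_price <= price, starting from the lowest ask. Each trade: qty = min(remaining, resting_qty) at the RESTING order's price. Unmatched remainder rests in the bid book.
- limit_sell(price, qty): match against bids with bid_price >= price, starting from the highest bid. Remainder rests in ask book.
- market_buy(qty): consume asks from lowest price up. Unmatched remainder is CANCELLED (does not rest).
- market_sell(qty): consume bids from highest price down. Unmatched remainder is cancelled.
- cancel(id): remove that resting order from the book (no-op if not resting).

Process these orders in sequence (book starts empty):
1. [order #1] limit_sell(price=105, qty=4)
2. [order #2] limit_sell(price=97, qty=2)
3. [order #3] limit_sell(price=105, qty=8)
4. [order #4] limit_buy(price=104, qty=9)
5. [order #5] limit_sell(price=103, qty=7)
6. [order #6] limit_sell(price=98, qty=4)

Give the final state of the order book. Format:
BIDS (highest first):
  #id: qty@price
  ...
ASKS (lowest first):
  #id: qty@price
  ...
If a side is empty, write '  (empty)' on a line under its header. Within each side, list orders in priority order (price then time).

After op 1 [order #1] limit_sell(price=105, qty=4): fills=none; bids=[-] asks=[#1:4@105]
After op 2 [order #2] limit_sell(price=97, qty=2): fills=none; bids=[-] asks=[#2:2@97 #1:4@105]
After op 3 [order #3] limit_sell(price=105, qty=8): fills=none; bids=[-] asks=[#2:2@97 #1:4@105 #3:8@105]
After op 4 [order #4] limit_buy(price=104, qty=9): fills=#4x#2:2@97; bids=[#4:7@104] asks=[#1:4@105 #3:8@105]
After op 5 [order #5] limit_sell(price=103, qty=7): fills=#4x#5:7@104; bids=[-] asks=[#1:4@105 #3:8@105]
After op 6 [order #6] limit_sell(price=98, qty=4): fills=none; bids=[-] asks=[#6:4@98 #1:4@105 #3:8@105]

Answer: BIDS (highest first):
  (empty)
ASKS (lowest first):
  #6: 4@98
  #1: 4@105
  #3: 8@105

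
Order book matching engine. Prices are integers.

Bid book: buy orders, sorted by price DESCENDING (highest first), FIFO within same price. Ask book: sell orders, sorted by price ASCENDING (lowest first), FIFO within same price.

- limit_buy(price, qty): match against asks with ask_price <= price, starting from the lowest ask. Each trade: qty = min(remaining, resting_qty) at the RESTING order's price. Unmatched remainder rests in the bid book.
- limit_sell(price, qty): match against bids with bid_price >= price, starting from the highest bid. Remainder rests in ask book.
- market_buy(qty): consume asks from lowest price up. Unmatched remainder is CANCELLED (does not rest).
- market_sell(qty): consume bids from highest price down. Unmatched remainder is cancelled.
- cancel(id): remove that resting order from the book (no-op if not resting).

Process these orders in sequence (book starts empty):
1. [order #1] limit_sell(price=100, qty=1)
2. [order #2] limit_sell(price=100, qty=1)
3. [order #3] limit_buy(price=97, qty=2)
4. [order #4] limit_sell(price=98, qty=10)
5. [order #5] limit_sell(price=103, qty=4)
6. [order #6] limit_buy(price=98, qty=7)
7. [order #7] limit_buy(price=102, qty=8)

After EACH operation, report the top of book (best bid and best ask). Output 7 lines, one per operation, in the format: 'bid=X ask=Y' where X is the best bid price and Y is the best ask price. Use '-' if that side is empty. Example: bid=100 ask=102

After op 1 [order #1] limit_sell(price=100, qty=1): fills=none; bids=[-] asks=[#1:1@100]
After op 2 [order #2] limit_sell(price=100, qty=1): fills=none; bids=[-] asks=[#1:1@100 #2:1@100]
After op 3 [order #3] limit_buy(price=97, qty=2): fills=none; bids=[#3:2@97] asks=[#1:1@100 #2:1@100]
After op 4 [order #4] limit_sell(price=98, qty=10): fills=none; bids=[#3:2@97] asks=[#4:10@98 #1:1@100 #2:1@100]
After op 5 [order #5] limit_sell(price=103, qty=4): fills=none; bids=[#3:2@97] asks=[#4:10@98 #1:1@100 #2:1@100 #5:4@103]
After op 6 [order #6] limit_buy(price=98, qty=7): fills=#6x#4:7@98; bids=[#3:2@97] asks=[#4:3@98 #1:1@100 #2:1@100 #5:4@103]
After op 7 [order #7] limit_buy(price=102, qty=8): fills=#7x#4:3@98 #7x#1:1@100 #7x#2:1@100; bids=[#7:3@102 #3:2@97] asks=[#5:4@103]

Answer: bid=- ask=100
bid=- ask=100
bid=97 ask=100
bid=97 ask=98
bid=97 ask=98
bid=97 ask=98
bid=102 ask=103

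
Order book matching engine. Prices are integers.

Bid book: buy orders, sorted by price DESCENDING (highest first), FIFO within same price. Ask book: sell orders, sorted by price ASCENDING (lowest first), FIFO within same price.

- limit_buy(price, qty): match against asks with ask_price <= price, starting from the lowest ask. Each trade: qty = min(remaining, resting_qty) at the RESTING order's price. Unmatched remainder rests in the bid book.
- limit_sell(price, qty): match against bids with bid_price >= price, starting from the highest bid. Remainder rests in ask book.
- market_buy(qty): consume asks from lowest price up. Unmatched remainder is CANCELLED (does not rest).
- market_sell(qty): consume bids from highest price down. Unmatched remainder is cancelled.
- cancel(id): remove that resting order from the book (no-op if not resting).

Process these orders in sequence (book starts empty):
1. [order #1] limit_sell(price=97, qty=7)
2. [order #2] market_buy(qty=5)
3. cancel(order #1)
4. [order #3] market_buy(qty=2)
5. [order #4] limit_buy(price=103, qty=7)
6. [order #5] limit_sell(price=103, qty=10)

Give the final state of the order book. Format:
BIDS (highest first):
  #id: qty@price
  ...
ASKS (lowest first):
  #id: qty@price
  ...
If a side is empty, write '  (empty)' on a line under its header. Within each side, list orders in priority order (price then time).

After op 1 [order #1] limit_sell(price=97, qty=7): fills=none; bids=[-] asks=[#1:7@97]
After op 2 [order #2] market_buy(qty=5): fills=#2x#1:5@97; bids=[-] asks=[#1:2@97]
After op 3 cancel(order #1): fills=none; bids=[-] asks=[-]
After op 4 [order #3] market_buy(qty=2): fills=none; bids=[-] asks=[-]
After op 5 [order #4] limit_buy(price=103, qty=7): fills=none; bids=[#4:7@103] asks=[-]
After op 6 [order #5] limit_sell(price=103, qty=10): fills=#4x#5:7@103; bids=[-] asks=[#5:3@103]

Answer: BIDS (highest first):
  (empty)
ASKS (lowest first):
  #5: 3@103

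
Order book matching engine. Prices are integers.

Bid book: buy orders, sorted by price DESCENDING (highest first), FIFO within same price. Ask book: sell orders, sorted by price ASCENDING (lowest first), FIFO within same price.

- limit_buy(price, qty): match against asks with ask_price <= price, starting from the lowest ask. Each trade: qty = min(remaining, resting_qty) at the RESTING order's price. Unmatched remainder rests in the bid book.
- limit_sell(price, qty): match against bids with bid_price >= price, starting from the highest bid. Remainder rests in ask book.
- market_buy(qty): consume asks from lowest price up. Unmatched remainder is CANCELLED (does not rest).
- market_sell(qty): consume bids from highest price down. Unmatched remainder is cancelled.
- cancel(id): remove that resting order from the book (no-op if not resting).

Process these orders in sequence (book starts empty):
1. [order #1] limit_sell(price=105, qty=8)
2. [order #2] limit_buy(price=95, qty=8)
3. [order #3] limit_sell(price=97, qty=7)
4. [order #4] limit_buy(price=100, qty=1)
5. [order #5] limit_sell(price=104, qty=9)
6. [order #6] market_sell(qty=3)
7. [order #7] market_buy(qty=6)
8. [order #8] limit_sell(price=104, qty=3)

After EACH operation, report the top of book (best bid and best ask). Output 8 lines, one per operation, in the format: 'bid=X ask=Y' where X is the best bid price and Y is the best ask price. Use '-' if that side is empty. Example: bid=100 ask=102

After op 1 [order #1] limit_sell(price=105, qty=8): fills=none; bids=[-] asks=[#1:8@105]
After op 2 [order #2] limit_buy(price=95, qty=8): fills=none; bids=[#2:8@95] asks=[#1:8@105]
After op 3 [order #3] limit_sell(price=97, qty=7): fills=none; bids=[#2:8@95] asks=[#3:7@97 #1:8@105]
After op 4 [order #4] limit_buy(price=100, qty=1): fills=#4x#3:1@97; bids=[#2:8@95] asks=[#3:6@97 #1:8@105]
After op 5 [order #5] limit_sell(price=104, qty=9): fills=none; bids=[#2:8@95] asks=[#3:6@97 #5:9@104 #1:8@105]
After op 6 [order #6] market_sell(qty=3): fills=#2x#6:3@95; bids=[#2:5@95] asks=[#3:6@97 #5:9@104 #1:8@105]
After op 7 [order #7] market_buy(qty=6): fills=#7x#3:6@97; bids=[#2:5@95] asks=[#5:9@104 #1:8@105]
After op 8 [order #8] limit_sell(price=104, qty=3): fills=none; bids=[#2:5@95] asks=[#5:9@104 #8:3@104 #1:8@105]

Answer: bid=- ask=105
bid=95 ask=105
bid=95 ask=97
bid=95 ask=97
bid=95 ask=97
bid=95 ask=97
bid=95 ask=104
bid=95 ask=104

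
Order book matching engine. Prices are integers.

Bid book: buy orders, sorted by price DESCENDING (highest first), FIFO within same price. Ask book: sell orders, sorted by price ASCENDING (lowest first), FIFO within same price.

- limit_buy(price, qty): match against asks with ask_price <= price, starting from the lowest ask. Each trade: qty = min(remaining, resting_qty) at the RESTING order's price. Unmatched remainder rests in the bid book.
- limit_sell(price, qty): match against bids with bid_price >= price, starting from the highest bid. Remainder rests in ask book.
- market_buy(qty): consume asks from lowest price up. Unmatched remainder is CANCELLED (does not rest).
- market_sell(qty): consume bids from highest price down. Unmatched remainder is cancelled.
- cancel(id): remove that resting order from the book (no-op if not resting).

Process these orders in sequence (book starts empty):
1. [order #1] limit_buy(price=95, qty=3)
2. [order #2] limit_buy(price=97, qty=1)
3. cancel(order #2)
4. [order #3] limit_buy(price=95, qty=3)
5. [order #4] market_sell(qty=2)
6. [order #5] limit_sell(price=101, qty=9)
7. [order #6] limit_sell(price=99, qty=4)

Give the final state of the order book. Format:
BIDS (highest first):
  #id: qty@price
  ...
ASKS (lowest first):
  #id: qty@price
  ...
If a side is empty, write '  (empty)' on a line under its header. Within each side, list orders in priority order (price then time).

After op 1 [order #1] limit_buy(price=95, qty=3): fills=none; bids=[#1:3@95] asks=[-]
After op 2 [order #2] limit_buy(price=97, qty=1): fills=none; bids=[#2:1@97 #1:3@95] asks=[-]
After op 3 cancel(order #2): fills=none; bids=[#1:3@95] asks=[-]
After op 4 [order #3] limit_buy(price=95, qty=3): fills=none; bids=[#1:3@95 #3:3@95] asks=[-]
After op 5 [order #4] market_sell(qty=2): fills=#1x#4:2@95; bids=[#1:1@95 #3:3@95] asks=[-]
After op 6 [order #5] limit_sell(price=101, qty=9): fills=none; bids=[#1:1@95 #3:3@95] asks=[#5:9@101]
After op 7 [order #6] limit_sell(price=99, qty=4): fills=none; bids=[#1:1@95 #3:3@95] asks=[#6:4@99 #5:9@101]

Answer: BIDS (highest first):
  #1: 1@95
  #3: 3@95
ASKS (lowest first):
  #6: 4@99
  #5: 9@101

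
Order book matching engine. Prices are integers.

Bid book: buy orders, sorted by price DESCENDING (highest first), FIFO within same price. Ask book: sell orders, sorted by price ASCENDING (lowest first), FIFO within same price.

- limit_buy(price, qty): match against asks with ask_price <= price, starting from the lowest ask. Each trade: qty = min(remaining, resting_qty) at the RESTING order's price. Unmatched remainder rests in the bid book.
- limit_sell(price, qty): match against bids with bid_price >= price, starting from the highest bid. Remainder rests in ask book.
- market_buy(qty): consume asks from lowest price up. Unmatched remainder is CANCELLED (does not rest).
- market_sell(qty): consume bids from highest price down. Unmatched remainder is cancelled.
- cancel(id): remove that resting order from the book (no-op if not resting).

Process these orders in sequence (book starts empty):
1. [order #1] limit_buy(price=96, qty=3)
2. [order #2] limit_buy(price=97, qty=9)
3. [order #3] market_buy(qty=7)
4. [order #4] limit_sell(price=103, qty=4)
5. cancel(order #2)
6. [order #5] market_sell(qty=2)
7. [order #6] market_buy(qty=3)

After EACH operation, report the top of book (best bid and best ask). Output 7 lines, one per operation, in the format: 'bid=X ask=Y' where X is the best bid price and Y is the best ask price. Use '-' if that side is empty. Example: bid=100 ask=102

Answer: bid=96 ask=-
bid=97 ask=-
bid=97 ask=-
bid=97 ask=103
bid=96 ask=103
bid=96 ask=103
bid=96 ask=103

Derivation:
After op 1 [order #1] limit_buy(price=96, qty=3): fills=none; bids=[#1:3@96] asks=[-]
After op 2 [order #2] limit_buy(price=97, qty=9): fills=none; bids=[#2:9@97 #1:3@96] asks=[-]
After op 3 [order #3] market_buy(qty=7): fills=none; bids=[#2:9@97 #1:3@96] asks=[-]
After op 4 [order #4] limit_sell(price=103, qty=4): fills=none; bids=[#2:9@97 #1:3@96] asks=[#4:4@103]
After op 5 cancel(order #2): fills=none; bids=[#1:3@96] asks=[#4:4@103]
After op 6 [order #5] market_sell(qty=2): fills=#1x#5:2@96; bids=[#1:1@96] asks=[#4:4@103]
After op 7 [order #6] market_buy(qty=3): fills=#6x#4:3@103; bids=[#1:1@96] asks=[#4:1@103]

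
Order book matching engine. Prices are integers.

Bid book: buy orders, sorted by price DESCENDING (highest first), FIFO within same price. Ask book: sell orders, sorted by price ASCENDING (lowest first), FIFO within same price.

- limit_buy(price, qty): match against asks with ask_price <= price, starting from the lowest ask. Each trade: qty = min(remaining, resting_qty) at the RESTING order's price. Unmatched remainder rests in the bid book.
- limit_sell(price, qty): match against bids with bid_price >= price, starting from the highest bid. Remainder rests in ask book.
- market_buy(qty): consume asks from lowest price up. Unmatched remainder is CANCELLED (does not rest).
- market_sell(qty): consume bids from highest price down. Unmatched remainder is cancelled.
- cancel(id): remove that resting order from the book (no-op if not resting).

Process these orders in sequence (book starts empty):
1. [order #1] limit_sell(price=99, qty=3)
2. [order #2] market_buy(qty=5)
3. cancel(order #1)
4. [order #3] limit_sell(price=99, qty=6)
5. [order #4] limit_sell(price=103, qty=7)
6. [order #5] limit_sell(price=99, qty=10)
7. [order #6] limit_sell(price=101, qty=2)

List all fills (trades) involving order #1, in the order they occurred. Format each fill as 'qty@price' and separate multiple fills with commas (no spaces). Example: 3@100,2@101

Answer: 3@99

Derivation:
After op 1 [order #1] limit_sell(price=99, qty=3): fills=none; bids=[-] asks=[#1:3@99]
After op 2 [order #2] market_buy(qty=5): fills=#2x#1:3@99; bids=[-] asks=[-]
After op 3 cancel(order #1): fills=none; bids=[-] asks=[-]
After op 4 [order #3] limit_sell(price=99, qty=6): fills=none; bids=[-] asks=[#3:6@99]
After op 5 [order #4] limit_sell(price=103, qty=7): fills=none; bids=[-] asks=[#3:6@99 #4:7@103]
After op 6 [order #5] limit_sell(price=99, qty=10): fills=none; bids=[-] asks=[#3:6@99 #5:10@99 #4:7@103]
After op 7 [order #6] limit_sell(price=101, qty=2): fills=none; bids=[-] asks=[#3:6@99 #5:10@99 #6:2@101 #4:7@103]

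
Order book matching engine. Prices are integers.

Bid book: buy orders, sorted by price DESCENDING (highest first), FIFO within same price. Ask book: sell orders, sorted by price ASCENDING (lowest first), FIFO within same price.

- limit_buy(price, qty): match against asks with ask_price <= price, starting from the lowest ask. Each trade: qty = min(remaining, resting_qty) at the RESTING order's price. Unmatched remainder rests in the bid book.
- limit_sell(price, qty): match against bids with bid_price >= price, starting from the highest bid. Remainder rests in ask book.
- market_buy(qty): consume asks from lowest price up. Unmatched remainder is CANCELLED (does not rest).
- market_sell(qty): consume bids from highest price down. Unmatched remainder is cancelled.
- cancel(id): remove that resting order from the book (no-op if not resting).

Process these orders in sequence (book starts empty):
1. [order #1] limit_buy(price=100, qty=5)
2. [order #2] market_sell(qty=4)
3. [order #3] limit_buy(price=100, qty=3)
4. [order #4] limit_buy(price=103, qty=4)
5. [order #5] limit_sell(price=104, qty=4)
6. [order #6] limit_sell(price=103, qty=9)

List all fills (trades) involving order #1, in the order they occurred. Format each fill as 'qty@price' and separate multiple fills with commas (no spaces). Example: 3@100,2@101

After op 1 [order #1] limit_buy(price=100, qty=5): fills=none; bids=[#1:5@100] asks=[-]
After op 2 [order #2] market_sell(qty=4): fills=#1x#2:4@100; bids=[#1:1@100] asks=[-]
After op 3 [order #3] limit_buy(price=100, qty=3): fills=none; bids=[#1:1@100 #3:3@100] asks=[-]
After op 4 [order #4] limit_buy(price=103, qty=4): fills=none; bids=[#4:4@103 #1:1@100 #3:3@100] asks=[-]
After op 5 [order #5] limit_sell(price=104, qty=4): fills=none; bids=[#4:4@103 #1:1@100 #3:3@100] asks=[#5:4@104]
After op 6 [order #6] limit_sell(price=103, qty=9): fills=#4x#6:4@103; bids=[#1:1@100 #3:3@100] asks=[#6:5@103 #5:4@104]

Answer: 4@100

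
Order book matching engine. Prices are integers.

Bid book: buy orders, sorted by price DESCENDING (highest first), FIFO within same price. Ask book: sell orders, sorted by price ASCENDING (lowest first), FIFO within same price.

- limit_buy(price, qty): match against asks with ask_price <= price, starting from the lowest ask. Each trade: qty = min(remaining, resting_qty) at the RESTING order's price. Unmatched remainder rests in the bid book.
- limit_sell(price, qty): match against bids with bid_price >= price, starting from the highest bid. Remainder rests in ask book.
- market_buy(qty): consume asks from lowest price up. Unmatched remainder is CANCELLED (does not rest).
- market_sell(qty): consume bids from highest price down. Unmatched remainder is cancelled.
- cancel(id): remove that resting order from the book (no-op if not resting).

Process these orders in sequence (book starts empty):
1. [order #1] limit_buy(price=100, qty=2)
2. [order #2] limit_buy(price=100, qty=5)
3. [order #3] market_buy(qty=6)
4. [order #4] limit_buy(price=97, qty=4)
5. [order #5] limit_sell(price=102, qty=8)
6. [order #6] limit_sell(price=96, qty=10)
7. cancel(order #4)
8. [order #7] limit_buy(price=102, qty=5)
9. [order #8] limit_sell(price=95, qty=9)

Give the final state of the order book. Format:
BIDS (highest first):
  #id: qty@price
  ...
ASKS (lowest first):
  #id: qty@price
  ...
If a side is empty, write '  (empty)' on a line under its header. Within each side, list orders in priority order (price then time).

After op 1 [order #1] limit_buy(price=100, qty=2): fills=none; bids=[#1:2@100] asks=[-]
After op 2 [order #2] limit_buy(price=100, qty=5): fills=none; bids=[#1:2@100 #2:5@100] asks=[-]
After op 3 [order #3] market_buy(qty=6): fills=none; bids=[#1:2@100 #2:5@100] asks=[-]
After op 4 [order #4] limit_buy(price=97, qty=4): fills=none; bids=[#1:2@100 #2:5@100 #4:4@97] asks=[-]
After op 5 [order #5] limit_sell(price=102, qty=8): fills=none; bids=[#1:2@100 #2:5@100 #4:4@97] asks=[#5:8@102]
After op 6 [order #6] limit_sell(price=96, qty=10): fills=#1x#6:2@100 #2x#6:5@100 #4x#6:3@97; bids=[#4:1@97] asks=[#5:8@102]
After op 7 cancel(order #4): fills=none; bids=[-] asks=[#5:8@102]
After op 8 [order #7] limit_buy(price=102, qty=5): fills=#7x#5:5@102; bids=[-] asks=[#5:3@102]
After op 9 [order #8] limit_sell(price=95, qty=9): fills=none; bids=[-] asks=[#8:9@95 #5:3@102]

Answer: BIDS (highest first):
  (empty)
ASKS (lowest first):
  #8: 9@95
  #5: 3@102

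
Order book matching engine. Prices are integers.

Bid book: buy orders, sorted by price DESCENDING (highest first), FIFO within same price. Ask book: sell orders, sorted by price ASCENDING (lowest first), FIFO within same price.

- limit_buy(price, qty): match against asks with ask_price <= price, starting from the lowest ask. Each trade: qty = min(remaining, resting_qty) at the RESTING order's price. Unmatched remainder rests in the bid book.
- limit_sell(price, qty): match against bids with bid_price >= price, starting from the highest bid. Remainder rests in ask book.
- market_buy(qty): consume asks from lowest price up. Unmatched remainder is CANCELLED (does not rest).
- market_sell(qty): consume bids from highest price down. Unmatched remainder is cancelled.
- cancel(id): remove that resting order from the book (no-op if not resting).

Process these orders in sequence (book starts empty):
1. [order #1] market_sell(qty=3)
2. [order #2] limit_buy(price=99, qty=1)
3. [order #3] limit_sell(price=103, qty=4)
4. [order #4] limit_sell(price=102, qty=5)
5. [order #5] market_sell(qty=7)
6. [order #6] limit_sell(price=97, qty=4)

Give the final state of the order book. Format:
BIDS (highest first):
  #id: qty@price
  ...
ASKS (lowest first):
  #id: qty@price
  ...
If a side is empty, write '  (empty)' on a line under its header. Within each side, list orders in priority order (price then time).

Answer: BIDS (highest first):
  (empty)
ASKS (lowest first):
  #6: 4@97
  #4: 5@102
  #3: 4@103

Derivation:
After op 1 [order #1] market_sell(qty=3): fills=none; bids=[-] asks=[-]
After op 2 [order #2] limit_buy(price=99, qty=1): fills=none; bids=[#2:1@99] asks=[-]
After op 3 [order #3] limit_sell(price=103, qty=4): fills=none; bids=[#2:1@99] asks=[#3:4@103]
After op 4 [order #4] limit_sell(price=102, qty=5): fills=none; bids=[#2:1@99] asks=[#4:5@102 #3:4@103]
After op 5 [order #5] market_sell(qty=7): fills=#2x#5:1@99; bids=[-] asks=[#4:5@102 #3:4@103]
After op 6 [order #6] limit_sell(price=97, qty=4): fills=none; bids=[-] asks=[#6:4@97 #4:5@102 #3:4@103]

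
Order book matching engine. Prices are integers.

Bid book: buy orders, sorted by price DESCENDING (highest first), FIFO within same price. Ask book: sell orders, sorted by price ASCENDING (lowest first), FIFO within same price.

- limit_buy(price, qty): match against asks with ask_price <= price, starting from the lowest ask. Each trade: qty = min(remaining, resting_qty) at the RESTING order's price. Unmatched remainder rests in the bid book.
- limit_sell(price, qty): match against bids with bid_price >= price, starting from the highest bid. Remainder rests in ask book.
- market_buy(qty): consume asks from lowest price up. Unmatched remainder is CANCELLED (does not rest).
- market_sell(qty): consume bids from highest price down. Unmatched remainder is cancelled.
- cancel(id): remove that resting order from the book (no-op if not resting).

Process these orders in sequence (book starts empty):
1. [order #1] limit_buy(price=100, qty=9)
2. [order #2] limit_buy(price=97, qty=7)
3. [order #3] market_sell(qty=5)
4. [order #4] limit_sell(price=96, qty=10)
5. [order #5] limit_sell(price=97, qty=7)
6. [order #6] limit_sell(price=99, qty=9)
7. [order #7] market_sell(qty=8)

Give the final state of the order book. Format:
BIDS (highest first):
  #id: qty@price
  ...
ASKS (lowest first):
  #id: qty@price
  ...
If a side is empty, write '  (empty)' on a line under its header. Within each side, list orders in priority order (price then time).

After op 1 [order #1] limit_buy(price=100, qty=9): fills=none; bids=[#1:9@100] asks=[-]
After op 2 [order #2] limit_buy(price=97, qty=7): fills=none; bids=[#1:9@100 #2:7@97] asks=[-]
After op 3 [order #3] market_sell(qty=5): fills=#1x#3:5@100; bids=[#1:4@100 #2:7@97] asks=[-]
After op 4 [order #4] limit_sell(price=96, qty=10): fills=#1x#4:4@100 #2x#4:6@97; bids=[#2:1@97] asks=[-]
After op 5 [order #5] limit_sell(price=97, qty=7): fills=#2x#5:1@97; bids=[-] asks=[#5:6@97]
After op 6 [order #6] limit_sell(price=99, qty=9): fills=none; bids=[-] asks=[#5:6@97 #6:9@99]
After op 7 [order #7] market_sell(qty=8): fills=none; bids=[-] asks=[#5:6@97 #6:9@99]

Answer: BIDS (highest first):
  (empty)
ASKS (lowest first):
  #5: 6@97
  #6: 9@99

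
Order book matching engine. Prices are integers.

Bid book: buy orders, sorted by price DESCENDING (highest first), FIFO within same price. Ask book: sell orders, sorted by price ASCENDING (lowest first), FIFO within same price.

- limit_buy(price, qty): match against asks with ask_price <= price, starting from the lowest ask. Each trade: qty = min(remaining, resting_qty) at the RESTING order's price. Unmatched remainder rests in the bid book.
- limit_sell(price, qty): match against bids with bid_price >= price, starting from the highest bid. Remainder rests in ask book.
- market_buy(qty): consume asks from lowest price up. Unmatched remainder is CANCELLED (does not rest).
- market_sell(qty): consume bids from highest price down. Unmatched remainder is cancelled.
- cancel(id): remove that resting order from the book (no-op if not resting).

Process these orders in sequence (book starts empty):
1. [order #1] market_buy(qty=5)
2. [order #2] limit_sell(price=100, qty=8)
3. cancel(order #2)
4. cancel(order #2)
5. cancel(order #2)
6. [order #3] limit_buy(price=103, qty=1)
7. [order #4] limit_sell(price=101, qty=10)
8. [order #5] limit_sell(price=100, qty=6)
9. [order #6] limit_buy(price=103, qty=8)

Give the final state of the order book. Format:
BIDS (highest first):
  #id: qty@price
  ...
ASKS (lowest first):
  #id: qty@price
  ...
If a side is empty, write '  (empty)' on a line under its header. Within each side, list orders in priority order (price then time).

Answer: BIDS (highest first):
  (empty)
ASKS (lowest first):
  #4: 7@101

Derivation:
After op 1 [order #1] market_buy(qty=5): fills=none; bids=[-] asks=[-]
After op 2 [order #2] limit_sell(price=100, qty=8): fills=none; bids=[-] asks=[#2:8@100]
After op 3 cancel(order #2): fills=none; bids=[-] asks=[-]
After op 4 cancel(order #2): fills=none; bids=[-] asks=[-]
After op 5 cancel(order #2): fills=none; bids=[-] asks=[-]
After op 6 [order #3] limit_buy(price=103, qty=1): fills=none; bids=[#3:1@103] asks=[-]
After op 7 [order #4] limit_sell(price=101, qty=10): fills=#3x#4:1@103; bids=[-] asks=[#4:9@101]
After op 8 [order #5] limit_sell(price=100, qty=6): fills=none; bids=[-] asks=[#5:6@100 #4:9@101]
After op 9 [order #6] limit_buy(price=103, qty=8): fills=#6x#5:6@100 #6x#4:2@101; bids=[-] asks=[#4:7@101]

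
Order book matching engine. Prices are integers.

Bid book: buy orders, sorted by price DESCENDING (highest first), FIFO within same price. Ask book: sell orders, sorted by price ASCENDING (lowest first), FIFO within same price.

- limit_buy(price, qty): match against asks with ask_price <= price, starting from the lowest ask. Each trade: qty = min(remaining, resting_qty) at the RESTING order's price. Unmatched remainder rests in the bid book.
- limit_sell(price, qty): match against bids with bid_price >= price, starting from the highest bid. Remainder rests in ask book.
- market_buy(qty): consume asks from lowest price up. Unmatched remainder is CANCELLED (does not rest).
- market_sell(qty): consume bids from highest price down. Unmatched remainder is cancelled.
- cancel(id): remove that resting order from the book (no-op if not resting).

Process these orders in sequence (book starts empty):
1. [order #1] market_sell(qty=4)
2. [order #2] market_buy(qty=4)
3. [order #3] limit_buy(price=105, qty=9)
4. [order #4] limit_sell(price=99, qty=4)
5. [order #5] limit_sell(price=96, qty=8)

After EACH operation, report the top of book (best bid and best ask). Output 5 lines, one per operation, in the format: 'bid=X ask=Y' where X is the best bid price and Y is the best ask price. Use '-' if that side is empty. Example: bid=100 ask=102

After op 1 [order #1] market_sell(qty=4): fills=none; bids=[-] asks=[-]
After op 2 [order #2] market_buy(qty=4): fills=none; bids=[-] asks=[-]
After op 3 [order #3] limit_buy(price=105, qty=9): fills=none; bids=[#3:9@105] asks=[-]
After op 4 [order #4] limit_sell(price=99, qty=4): fills=#3x#4:4@105; bids=[#3:5@105] asks=[-]
After op 5 [order #5] limit_sell(price=96, qty=8): fills=#3x#5:5@105; bids=[-] asks=[#5:3@96]

Answer: bid=- ask=-
bid=- ask=-
bid=105 ask=-
bid=105 ask=-
bid=- ask=96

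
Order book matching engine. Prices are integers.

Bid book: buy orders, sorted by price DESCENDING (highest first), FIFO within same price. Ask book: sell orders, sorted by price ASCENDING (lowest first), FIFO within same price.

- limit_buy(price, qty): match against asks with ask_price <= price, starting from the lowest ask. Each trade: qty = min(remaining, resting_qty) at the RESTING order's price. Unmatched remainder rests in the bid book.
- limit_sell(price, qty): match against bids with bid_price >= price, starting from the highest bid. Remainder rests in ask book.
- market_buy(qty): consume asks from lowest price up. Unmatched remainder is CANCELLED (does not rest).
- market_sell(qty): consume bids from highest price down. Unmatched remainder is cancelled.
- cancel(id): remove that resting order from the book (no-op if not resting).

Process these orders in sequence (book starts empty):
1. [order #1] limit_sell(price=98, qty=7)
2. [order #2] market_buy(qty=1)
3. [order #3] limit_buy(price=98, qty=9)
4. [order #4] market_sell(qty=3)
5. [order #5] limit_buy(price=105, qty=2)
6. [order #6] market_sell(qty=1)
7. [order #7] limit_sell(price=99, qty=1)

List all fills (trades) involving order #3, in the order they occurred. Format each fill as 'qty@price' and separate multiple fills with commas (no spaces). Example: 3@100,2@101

After op 1 [order #1] limit_sell(price=98, qty=7): fills=none; bids=[-] asks=[#1:7@98]
After op 2 [order #2] market_buy(qty=1): fills=#2x#1:1@98; bids=[-] asks=[#1:6@98]
After op 3 [order #3] limit_buy(price=98, qty=9): fills=#3x#1:6@98; bids=[#3:3@98] asks=[-]
After op 4 [order #4] market_sell(qty=3): fills=#3x#4:3@98; bids=[-] asks=[-]
After op 5 [order #5] limit_buy(price=105, qty=2): fills=none; bids=[#5:2@105] asks=[-]
After op 6 [order #6] market_sell(qty=1): fills=#5x#6:1@105; bids=[#5:1@105] asks=[-]
After op 7 [order #7] limit_sell(price=99, qty=1): fills=#5x#7:1@105; bids=[-] asks=[-]

Answer: 6@98,3@98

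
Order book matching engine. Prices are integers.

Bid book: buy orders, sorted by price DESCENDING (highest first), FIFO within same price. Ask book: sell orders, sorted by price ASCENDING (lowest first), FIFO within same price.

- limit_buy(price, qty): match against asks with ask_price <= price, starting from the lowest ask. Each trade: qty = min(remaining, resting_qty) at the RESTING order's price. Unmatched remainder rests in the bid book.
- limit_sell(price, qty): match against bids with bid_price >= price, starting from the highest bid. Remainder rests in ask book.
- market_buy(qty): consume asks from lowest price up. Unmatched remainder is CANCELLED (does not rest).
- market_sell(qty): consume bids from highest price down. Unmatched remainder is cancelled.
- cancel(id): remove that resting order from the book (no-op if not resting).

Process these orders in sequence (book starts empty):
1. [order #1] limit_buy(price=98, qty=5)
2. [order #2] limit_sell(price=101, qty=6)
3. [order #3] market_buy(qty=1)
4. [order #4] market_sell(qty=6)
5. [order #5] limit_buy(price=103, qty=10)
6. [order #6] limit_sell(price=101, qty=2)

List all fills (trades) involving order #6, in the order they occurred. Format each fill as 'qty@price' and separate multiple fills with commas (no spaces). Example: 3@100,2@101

After op 1 [order #1] limit_buy(price=98, qty=5): fills=none; bids=[#1:5@98] asks=[-]
After op 2 [order #2] limit_sell(price=101, qty=6): fills=none; bids=[#1:5@98] asks=[#2:6@101]
After op 3 [order #3] market_buy(qty=1): fills=#3x#2:1@101; bids=[#1:5@98] asks=[#2:5@101]
After op 4 [order #4] market_sell(qty=6): fills=#1x#4:5@98; bids=[-] asks=[#2:5@101]
After op 5 [order #5] limit_buy(price=103, qty=10): fills=#5x#2:5@101; bids=[#5:5@103] asks=[-]
After op 6 [order #6] limit_sell(price=101, qty=2): fills=#5x#6:2@103; bids=[#5:3@103] asks=[-]

Answer: 2@103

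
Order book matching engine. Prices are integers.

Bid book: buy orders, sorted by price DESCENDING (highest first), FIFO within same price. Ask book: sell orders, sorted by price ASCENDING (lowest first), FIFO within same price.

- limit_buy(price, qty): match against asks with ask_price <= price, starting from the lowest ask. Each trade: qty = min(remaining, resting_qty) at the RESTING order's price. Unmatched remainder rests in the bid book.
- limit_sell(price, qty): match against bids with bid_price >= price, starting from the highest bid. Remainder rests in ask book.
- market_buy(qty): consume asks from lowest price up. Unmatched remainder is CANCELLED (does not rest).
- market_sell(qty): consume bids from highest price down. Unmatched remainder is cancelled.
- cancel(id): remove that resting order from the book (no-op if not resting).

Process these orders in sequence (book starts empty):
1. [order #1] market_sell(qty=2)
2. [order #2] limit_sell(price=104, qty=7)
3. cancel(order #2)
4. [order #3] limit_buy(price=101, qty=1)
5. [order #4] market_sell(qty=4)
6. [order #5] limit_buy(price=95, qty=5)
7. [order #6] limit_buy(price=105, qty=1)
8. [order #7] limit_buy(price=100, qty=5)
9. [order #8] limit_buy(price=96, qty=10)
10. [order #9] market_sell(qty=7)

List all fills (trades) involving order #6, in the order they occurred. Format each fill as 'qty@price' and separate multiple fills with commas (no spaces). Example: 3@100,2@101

Answer: 1@105

Derivation:
After op 1 [order #1] market_sell(qty=2): fills=none; bids=[-] asks=[-]
After op 2 [order #2] limit_sell(price=104, qty=7): fills=none; bids=[-] asks=[#2:7@104]
After op 3 cancel(order #2): fills=none; bids=[-] asks=[-]
After op 4 [order #3] limit_buy(price=101, qty=1): fills=none; bids=[#3:1@101] asks=[-]
After op 5 [order #4] market_sell(qty=4): fills=#3x#4:1@101; bids=[-] asks=[-]
After op 6 [order #5] limit_buy(price=95, qty=5): fills=none; bids=[#5:5@95] asks=[-]
After op 7 [order #6] limit_buy(price=105, qty=1): fills=none; bids=[#6:1@105 #5:5@95] asks=[-]
After op 8 [order #7] limit_buy(price=100, qty=5): fills=none; bids=[#6:1@105 #7:5@100 #5:5@95] asks=[-]
After op 9 [order #8] limit_buy(price=96, qty=10): fills=none; bids=[#6:1@105 #7:5@100 #8:10@96 #5:5@95] asks=[-]
After op 10 [order #9] market_sell(qty=7): fills=#6x#9:1@105 #7x#9:5@100 #8x#9:1@96; bids=[#8:9@96 #5:5@95] asks=[-]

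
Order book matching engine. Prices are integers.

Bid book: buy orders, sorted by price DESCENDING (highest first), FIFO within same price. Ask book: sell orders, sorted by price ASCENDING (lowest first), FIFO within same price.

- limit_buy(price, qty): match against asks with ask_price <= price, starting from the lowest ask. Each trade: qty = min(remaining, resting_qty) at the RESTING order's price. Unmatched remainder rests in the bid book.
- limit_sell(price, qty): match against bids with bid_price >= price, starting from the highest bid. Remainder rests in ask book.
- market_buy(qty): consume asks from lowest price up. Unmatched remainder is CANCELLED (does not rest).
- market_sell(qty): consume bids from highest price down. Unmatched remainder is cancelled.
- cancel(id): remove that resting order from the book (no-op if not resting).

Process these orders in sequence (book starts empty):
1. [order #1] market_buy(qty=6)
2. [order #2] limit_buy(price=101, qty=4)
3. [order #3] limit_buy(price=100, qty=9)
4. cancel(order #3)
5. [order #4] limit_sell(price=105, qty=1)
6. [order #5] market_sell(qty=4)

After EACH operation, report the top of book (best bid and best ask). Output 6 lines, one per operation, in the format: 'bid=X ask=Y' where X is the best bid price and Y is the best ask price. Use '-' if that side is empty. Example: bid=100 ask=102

Answer: bid=- ask=-
bid=101 ask=-
bid=101 ask=-
bid=101 ask=-
bid=101 ask=105
bid=- ask=105

Derivation:
After op 1 [order #1] market_buy(qty=6): fills=none; bids=[-] asks=[-]
After op 2 [order #2] limit_buy(price=101, qty=4): fills=none; bids=[#2:4@101] asks=[-]
After op 3 [order #3] limit_buy(price=100, qty=9): fills=none; bids=[#2:4@101 #3:9@100] asks=[-]
After op 4 cancel(order #3): fills=none; bids=[#2:4@101] asks=[-]
After op 5 [order #4] limit_sell(price=105, qty=1): fills=none; bids=[#2:4@101] asks=[#4:1@105]
After op 6 [order #5] market_sell(qty=4): fills=#2x#5:4@101; bids=[-] asks=[#4:1@105]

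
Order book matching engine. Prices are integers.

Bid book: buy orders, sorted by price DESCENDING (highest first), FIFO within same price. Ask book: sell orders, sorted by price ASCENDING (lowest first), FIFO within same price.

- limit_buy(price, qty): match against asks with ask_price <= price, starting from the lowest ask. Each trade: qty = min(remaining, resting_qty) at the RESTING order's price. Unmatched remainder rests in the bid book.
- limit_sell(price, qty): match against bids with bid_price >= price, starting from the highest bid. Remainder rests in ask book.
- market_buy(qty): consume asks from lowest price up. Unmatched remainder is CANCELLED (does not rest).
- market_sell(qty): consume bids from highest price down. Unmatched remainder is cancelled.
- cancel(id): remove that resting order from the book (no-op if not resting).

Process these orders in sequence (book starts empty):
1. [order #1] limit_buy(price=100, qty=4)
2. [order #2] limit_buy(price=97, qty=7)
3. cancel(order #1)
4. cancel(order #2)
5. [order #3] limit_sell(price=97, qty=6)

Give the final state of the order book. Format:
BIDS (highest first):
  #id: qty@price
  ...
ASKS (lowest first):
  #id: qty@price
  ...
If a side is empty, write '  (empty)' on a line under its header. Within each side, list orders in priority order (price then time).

After op 1 [order #1] limit_buy(price=100, qty=4): fills=none; bids=[#1:4@100] asks=[-]
After op 2 [order #2] limit_buy(price=97, qty=7): fills=none; bids=[#1:4@100 #2:7@97] asks=[-]
After op 3 cancel(order #1): fills=none; bids=[#2:7@97] asks=[-]
After op 4 cancel(order #2): fills=none; bids=[-] asks=[-]
After op 5 [order #3] limit_sell(price=97, qty=6): fills=none; bids=[-] asks=[#3:6@97]

Answer: BIDS (highest first):
  (empty)
ASKS (lowest first):
  #3: 6@97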